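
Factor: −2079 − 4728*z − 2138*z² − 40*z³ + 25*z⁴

Among the possible rational roots, z = 11 is a root, so (z − 11) is a factor; dividing leaves 25*z³ + 235*z² + 447*z + 189.
Next, z = −3/5 is a root, so (5*z + 3) divides it; the quotient is 5*z² + 44*z + 63.
The remaining quadratic factors as (5*z + 9)(z + 7).

(5*z + 3)*(5*z + 9)*(z + 7)*(z − 11)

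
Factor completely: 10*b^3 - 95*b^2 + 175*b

Pull out the common factor 5*b, then factor the remaining trinomial.

5*b*(2*b - 5)*(b - 7)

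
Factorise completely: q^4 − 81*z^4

(q)⁴ − (3*z)⁴ = ((q)² − (3*z)²)((q)² + (3*z)²); the first factor splits again, the second (q^2 + 9*z^2) is irreducible.

(q + 3*z)*(q − 3*z)*(q^2 + 9*z^2)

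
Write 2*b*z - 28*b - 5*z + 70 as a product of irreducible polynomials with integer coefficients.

(2*b - 5)*(z - 14)

Group as (2*b*z - 28*b) + (-5*z + 70) = 2*b*(z - 14) - 5*(z - 14).
Both groups share the factor (z - 14).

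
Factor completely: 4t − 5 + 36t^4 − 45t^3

(4t − 5)(9t^3 + 1)

Group as (36t^4 + 4t) + (−45t^3 − 5) = 4t(9t^3 + 1) − 5(9t^3 + 1).
Both groups share the factor (9t^3 + 1).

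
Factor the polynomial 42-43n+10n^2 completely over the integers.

Need a pair with product 10·42 = 420 and sum -43: that's -28 and -15.
Split the middle term: 10n^2-28n - 15n+42 = 2n(5n-14) - 3(5n-14).

(2n-3)(5n-14)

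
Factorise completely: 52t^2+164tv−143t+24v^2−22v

Group: 13t(4t+12v−11) + 2v(4t+12v−11); both groups contain (4t+12v−11).

(13t+2v)(4t+12v−11)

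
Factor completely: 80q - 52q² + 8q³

4q(2q - 5)(q - 4)

Pull out the common factor 4q, then factor the remaining trinomial.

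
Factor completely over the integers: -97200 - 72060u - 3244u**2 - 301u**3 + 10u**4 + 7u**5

(7u + 10)(u + 10)(u - 12)(u**2 + 2u + 81)

Testing divisors of the constant over divisors of the leading coefficient, u = 12 is a root, giving the factor (u - 12) and quotient 7u**4 + 94u**3 + 827u**2 + 6680u + 8100.
Next, u = -10 is a root, giving the factor (u + 10) and quotient 7u**3 + 24u**2 + 587u + 810.
Then u = -10/7 is a root, so (7u + 10) is a factor; dividing leaves u**2 + 2u + 81.
The quadratic u**2 + 2u + 81 has discriminant -320 < 0 and is irreducible over ℤ.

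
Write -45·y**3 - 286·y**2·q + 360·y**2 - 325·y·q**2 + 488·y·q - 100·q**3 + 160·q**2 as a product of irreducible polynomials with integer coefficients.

-(5·y + 4·q)·(9·y + 5·q)·(y + 5·q - 8)

Group: 9·y·(-5·y**2 - 29·y·q + 40·y - 20·q**2 + 32·q) + 5·q·(-5·y**2 - 29·y·q + 40·y - 20·q**2 + 32·q); both groups contain (-5·y**2 - 29·y·q + 40·y - 20·q**2 + 32·q), so (9·y + 5·q) is a factor with cofactor -5·y**2 - 29·y·q + 40·y - 20·q**2 + 32·q.
The cofactor groups again: -5·y**2 - 29·y·q + 40·y - 20·q**2 + 32·q = -y·(5·y + 4·q) + (-5·q + 8)·(5·y + 4·q); both groups contain (5·y + 4·q), giving -(y + 5·q - 8)·(5·y + 4·q).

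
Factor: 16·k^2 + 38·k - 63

Need a pair with product 16·(-63) = -1008 and sum 38: that's -18 and 56.
Split the middle term: 16·k^2 - 18·k + 56·k - 63 = 2·k·(8·k - 9) + 7·(8·k - 9).

(2·k + 7)·(8·k - 9)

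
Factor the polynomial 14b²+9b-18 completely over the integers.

Need a pair with product 14·(-18) = -252 and sum 9: that's 21 and -12.
Split the middle term: 14b²+21b - 12b-18 = 7b(2b+3) - 6(2b+3).

(2b+3)(7b-6)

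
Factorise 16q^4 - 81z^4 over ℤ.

(2q + 3z)(2q - 3z)(4q^2 + 9z^2)

(2q)⁴ − (3z)⁴ = ((2q)² − (3z)²)((2q)² + (3z)²); the first factor splits again, the second (4q^2 + 9z^2) is irreducible.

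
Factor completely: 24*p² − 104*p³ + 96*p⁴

Pull out the common factor 8*p², then factor the remaining trinomial.

8*p²*(3*p − 1)*(4*p − 3)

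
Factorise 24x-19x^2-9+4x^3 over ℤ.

Testing divisors of the constant over divisors of the leading coefficient, x = 1 is a root, so (x-1) is a factor; dividing leaves 4x^2-15x+9.
The remaining quadratic factors as (x-3)(4x-3).

(4x-3)(x-1)(x-3)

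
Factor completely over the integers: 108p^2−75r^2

3(6p+5r)(6p−5r)

Pull out the common factor 3; 36p^2−25r^2 is a difference of squares.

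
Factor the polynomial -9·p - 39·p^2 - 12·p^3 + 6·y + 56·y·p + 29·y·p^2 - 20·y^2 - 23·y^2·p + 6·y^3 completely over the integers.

(2·y - 3·p)·(3·y - 4·p - 1)·(y - p - 3)

Group: 3·y·(2·y^2 - 5·y·p - 6·y + 3·p^2 + 9·p) + (-4·p - 1)·(2·y^2 - 5·y·p - 6·y + 3·p^2 + 9·p); both groups contain (2·y^2 - 5·y·p - 6·y + 3·p^2 + 9·p), so (3·y - 4·p - 1) is a factor with cofactor 2·y^2 - 5·y·p - 6·y + 3·p^2 + 9·p.
The cofactor groups again: 2·y^2 - 5·y·p - 6·y + 3·p^2 + 9·p = 2·y·(y - p - 3) - 3·p·(y - p - 3); both groups contain (y - p - 3), giving (2·y - 3·p)·(y - p - 3).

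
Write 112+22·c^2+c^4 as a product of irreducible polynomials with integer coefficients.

Substitute u = c^2 to get a quadratic in u, then factor.
c^2+8 is irreducible over ℤ (always positive, so no real roots).
c^2+14 is irreducible over ℤ (always positive, so no real roots).

(c^2+14)·(c^2+8)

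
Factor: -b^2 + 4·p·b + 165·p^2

(15·p - b)·(11·p + b)

Group: 15·p·(11·p + b) - b·(11·p + b); both groups contain (11·p + b).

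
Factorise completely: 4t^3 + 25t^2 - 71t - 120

(4t + 5)(t + 8)(t - 3)

By the rational root theorem, t = -8 is a root, so (t + 8) divides it; the quotient is 4t^2 - 7t - 15.
The remaining quadratic factors as (t - 3)(4t + 5).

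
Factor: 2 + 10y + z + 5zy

Group as (5zy + z) + (10y + 2) = z(5y + 1) + 2(5y + 1).
Both groups share the factor (5y + 1).

(5y + 1)(z + 2)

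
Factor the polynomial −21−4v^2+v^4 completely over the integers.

(v^2+3)(v^2−7)

Substitute u = v^2 to get a quadratic in u, then factor.
v^2−7 is irreducible over ℤ (7 is not a perfect square).
v^2+3 is irreducible over ℤ (always positive, so no real roots).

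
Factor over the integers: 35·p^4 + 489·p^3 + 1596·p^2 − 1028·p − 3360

(5·p + 7)·(7·p − 10)·(p + 6)·(p + 8)

Trying the rational-root candidates, p = −6 is a root, so (p + 6) is a factor; dividing leaves 35·p^3 + 279·p^2 − 78·p − 560.
Then p = −8 is a root, so (p + 8) divides it; the quotient is 35·p^2 − p − 70.
The remaining quadratic factors as (5·p + 7)(7·p − 10).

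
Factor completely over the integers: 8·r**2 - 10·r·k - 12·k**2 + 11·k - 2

(2·r - 4·k + 1)·(4·r + 3·k - 2)

Group: 2·r·(4·r + 3·k - 2) + (-4·k + 1)·(4·r + 3·k - 2); both groups contain (4·r + 3·k - 2).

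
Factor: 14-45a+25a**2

Need a pair with product 25·14 = 350 and sum -45: that's -35 and -10.
Split the middle term: 25a**2-35a - 10a+14 = 5a(5a-7) - 2(5a-7).

(5a-2)(5a-7)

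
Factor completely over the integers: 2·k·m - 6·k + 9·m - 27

(2·k + 9)·(m - 3)

Group as (2·k·m - 6·k) + (9·m - 27) = 2·k·(m - 3) + 9·(m - 3).
Both groups share the factor (m - 3).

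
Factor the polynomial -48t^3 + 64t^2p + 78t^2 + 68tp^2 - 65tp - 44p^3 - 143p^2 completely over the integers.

Group: 6t(-8t^2 - 4tp + 13t + 4p^2 + 13p) - 11p(-8t^2 - 4tp + 13t + 4p^2 + 13p); both groups contain (-8t^2 - 4tp + 13t + 4p^2 + 13p), so (6t - 11p) is a factor with cofactor -8t^2 - 4tp + 13t + 4p^2 + 13p.
The cofactor groups again: -8t^2 - 4tp + 13t + 4p^2 + 13p = -8t(t + p) + (4p + 13)(t + p); both groups contain (t + p), giving -(8t - 4p - 13)(t + p).

-(6t - 11p)(8t - 4p - 13)(t + p)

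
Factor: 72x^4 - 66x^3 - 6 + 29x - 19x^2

(2x - 1)(3x + 2)(3x - 1)(4x - 3)

Trying the rational-root candidates, x = 3/4 is a root, so (4x - 3) divides it; the quotient is 18x^3 - 3x^2 - 7x + 2.
Continuing, x = 1/3 is a root, so (3x - 1) is a factor; dividing leaves 6x^2 + x - 2.
The remaining quadratic factors as (3x + 2)(2x - 1).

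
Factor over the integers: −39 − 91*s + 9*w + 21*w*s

(3*w − 13)*(7*s + 3)

Group as (21*w*s + 9*w) + (−91*s − 39) = 3*w*(7*s + 3) − 13*(7*s + 3).
Both groups share the factor (7*s + 3).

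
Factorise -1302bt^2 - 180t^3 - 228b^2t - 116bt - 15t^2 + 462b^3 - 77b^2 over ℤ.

(11b + 15t)(6b - 12t - 1)(7b + t)

Group: 6b(77b^2 + 116bt + 15t^2) + (-12t - 1)(77b^2 + 116bt + 15t^2); both groups contain (77b^2 + 116bt + 15t^2), so (6b - 12t - 1) is a factor with cofactor 77b^2 + 116bt + 15t^2.
The cofactor groups again: 77b^2 + 116bt + 15t^2 = 11b(7b + t) + 15t(7b + t); both groups contain (7b + t), giving (11b + 15t)(7b + t).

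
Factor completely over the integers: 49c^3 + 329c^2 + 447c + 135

Testing divisors of the constant over divisors of the leading coefficient, c = -5 is a root, so (c + 5) divides it; the quotient is 49c^2 + 84c + 27.
The remaining quadratic factors as (7c + 3)(7c + 9).

(7c + 3)(7c + 9)(c + 5)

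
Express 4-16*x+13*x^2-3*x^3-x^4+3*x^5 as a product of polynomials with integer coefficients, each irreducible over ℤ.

Testing divisors of the constant over divisors of the leading coefficient, x = 1/3 is a root, so (3*x-1) divides it; the quotient is x^4-x^2+4*x-4.
Next, x = 1 is a root, giving the factor (x-1) and quotient x^3+x^2+4.
Next, x = -2 is a root, so (x+2) is a factor; dividing leaves x^2-x+2.
The quadratic x^2-x+2 has discriminant -7 < 0 and is irreducible over ℤ.

(3*x-1)*(x+2)*(x-1)*(x^2-x+2)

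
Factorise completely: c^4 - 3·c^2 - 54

Substitute u = c^2 to get a quadratic in u, then factor.
c^2 + 6 is irreducible over ℤ (always positive, so no real roots).
c^2 - 9 is a difference of squares.

(c + 3)·(c - 3)·(c^2 + 6)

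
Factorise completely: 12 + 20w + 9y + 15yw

(3y + 4)(5w + 3)

Group as (15yw + 9y) + (20w + 12) = 3y(5w + 3) + 4(5w + 3).
Both groups share the factor (5w + 3).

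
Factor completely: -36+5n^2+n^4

(n+2)(n-2)(n^2+9)

Substitute u = n^2 to get a quadratic in u, then factor.
n^2+9 is irreducible over ℤ (sum of squares).
n^2-4 is a difference of squares.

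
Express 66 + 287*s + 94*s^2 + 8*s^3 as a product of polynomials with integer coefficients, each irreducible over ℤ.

By the rational root theorem, s = −1/4 is a root, giving the factor (4*s + 1) and quotient 2*s^2 + 23*s + 66.
The remaining quadratic factors as (s + 6)(2*s + 11).

(2*s + 11)*(4*s + 1)*(s + 6)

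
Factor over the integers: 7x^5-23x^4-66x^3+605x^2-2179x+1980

(7x-9)(x+5)(x-4)(x^2-3x+11)

By the rational root theorem, x = -5 is a root, so (x+5) divides it; the quotient is 7x^4-58x^3+224x^2-515x+396.
Then x = 9/7 is a root, so (7x-9) is a factor; dividing leaves x^3-7x^2+23x-44.
Next, x = 4 is a root, giving the factor (x-4) and quotient x^2-3x+11.
The quadratic x^2-3x+11 has discriminant -35 < 0 and is irreducible over ℤ.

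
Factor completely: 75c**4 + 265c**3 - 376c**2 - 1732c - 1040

(3c + 10)(5c + 4)(5c - 13)(c + 2)

Trying the rational-root candidates, c = -10/3 is a root, so (3c + 10) divides it; the quotient is 25c**3 + 5c**2 - 142c - 104.
Then c = -2 is a root, giving the factor (c + 2) and quotient 25c**2 - 45c - 52.
The remaining quadratic factors as (5c - 13)(5c + 4).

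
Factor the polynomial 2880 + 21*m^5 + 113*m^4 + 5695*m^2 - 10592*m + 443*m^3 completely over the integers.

(3*m - 1)*(7*m - 9)*(m + 8)*(m^2 - m + 40)

Among the possible rational roots, m = 1/3 is a root, giving the factor (3*m - 1) and quotient 7*m^4 + 40*m^3 + 161*m^2 + 1952*m - 2880.
Continuing, m = -8 is a root, giving the factor (m + 8) and quotient 7*m^3 - 16*m^2 + 289*m - 360.
Continuing, m = 9/7 is a root, so (7*m - 9) is a factor; dividing leaves m^2 - m + 40.
The quadratic m^2 - m + 40 has discriminant -159 < 0 and is irreducible over ℤ.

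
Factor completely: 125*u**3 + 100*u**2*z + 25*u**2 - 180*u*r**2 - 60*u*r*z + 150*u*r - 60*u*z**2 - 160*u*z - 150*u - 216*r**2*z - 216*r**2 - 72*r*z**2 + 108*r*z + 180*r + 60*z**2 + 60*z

(5*u - 6*r - 2*z)*(5*u + 6*z + 6)*(5*u + 6*r - 5)

Group: 5*u*(25*u**2 - 30*u*r + 20*u*z + 30*u - 36*r*z - 36*r - 12*z**2 - 12*z) + (6*r - 5)*(25*u**2 - 30*u*r + 20*u*z + 30*u - 36*r*z - 36*r - 12*z**2 - 12*z); both groups contain (25*u**2 - 30*u*r + 20*u*z + 30*u - 36*r*z - 36*r - 12*z**2 - 12*z), so (5*u + 6*r - 5) is a factor with cofactor 25*u**2 - 30*u*r + 20*u*z + 30*u - 36*r*z - 36*r - 12*z**2 - 12*z.
The cofactor groups again: 25*u**2 - 30*u*r + 20*u*z + 30*u - 36*r*z - 36*r - 12*z**2 - 12*z = 5*u*(5*u - 6*r - 2*z) + (6*z + 6)*(5*u - 6*r - 2*z); both groups contain (5*u - 6*r - 2*z), giving (5*u + 6*z + 6)*(5*u - 6*r - 2*z).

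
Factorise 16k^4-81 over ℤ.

(2k+3)(2k-3)(4k^2+9)

Difference of squares twice: with A = 2k and B = 3, A⁴ − B⁴ = (A² − B²)(A² + B²), and A² − B² factors again.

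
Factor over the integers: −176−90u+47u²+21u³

(3u+8)(7u+11)(u−2)

By the rational root theorem, u = −8/3 is a root, so (3u+8) divides it; the quotient is 7u²−3u−22.
The remaining quadratic factors as (u−2)(7u+11).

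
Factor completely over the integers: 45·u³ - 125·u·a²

Pull out the common factor 5·u; 9·u² - 25·a² is a difference of squares.

5·u·(3·u - 5·a)·(3·u + 5·a)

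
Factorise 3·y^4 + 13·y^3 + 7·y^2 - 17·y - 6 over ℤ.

Among the possible rational roots, y = -3 is a root, so (y + 3) is a factor; dividing leaves 3·y^3 + 4·y^2 - 5·y - 2.
Continuing, y = 1 is a root, so (y - 1) divides it; the quotient is 3·y^2 + 7·y + 2.
The remaining quadratic factors as (3·y + 1)(y + 2).

(3·y + 1)·(y + 2)·(y + 3)·(y - 1)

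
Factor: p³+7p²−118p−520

(p+13)(p+4)(p−10)

Testing divisors of the constant over divisors of the leading coefficient, p = −4 is a root, giving the factor (p+4) and quotient p²+3p−130.
The remaining quadratic factors as (p−10)(p+13).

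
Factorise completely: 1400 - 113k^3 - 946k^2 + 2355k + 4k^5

Among the possible rational roots, k = -1/2 is a root, so (2k + 1) divides it; the quotient is 2k^4 - k^3 - 56k^2 - 445k + 1400.
Continuing, k = 5/2 is a root, giving the factor (2k - 5) and quotient k^3 + 2k^2 - 23k - 280.
Then k = 7 is a root, giving the factor (k - 7) and quotient k^2 + 9k + 40.
The quadratic k^2 + 9k + 40 has discriminant -79 < 0 and is irreducible over ℤ.

(2k + 1)(2k - 5)(k - 7)(k^2 + 9k + 40)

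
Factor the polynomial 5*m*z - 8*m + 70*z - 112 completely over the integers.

(5*z - 8)*(m + 14)

Group as (5*m*z - 8*m) + (70*z - 112) = m*(5*z - 8) + 14*(5*z - 8).
Both groups share the factor (5*z - 8).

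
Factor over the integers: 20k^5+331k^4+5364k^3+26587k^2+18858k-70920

Testing divisors of the constant over divisors of the leading coefficient, k = -15/4 is a root, so (4k+15) divides it; the quotient is 5k^4+64k^3+1101k^2+2518k-4728.
Next, k = 6/5 is a root, giving the factor (5k-6) and quotient k^3+14k^2+237k+788.
Continuing, k = -4 is a root, so (k+4) is a factor; dividing leaves k^2+10k+197.
The quadratic k^2+10k+197 has discriminant -688 < 0 and is irreducible over ℤ.

(4k+15)(5k-6)(k+4)(k^2+10k+197)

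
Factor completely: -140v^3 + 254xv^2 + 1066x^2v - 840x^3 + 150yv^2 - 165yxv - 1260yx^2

-(15y + 10x - 14v)(7x - 2v)(12x + 5v)

Group: 15y(-84x^2 - 11xv + 10v^2) + (10x - 14v)(-84x^2 - 11xv + 10v^2); both groups contain (-84x^2 - 11xv + 10v^2), so (15y + 10x - 14v) is a factor with cofactor -84x^2 - 11xv + 10v^2.
The cofactor groups again: -84x^2 - 11xv + 10v^2 = -7x(12x + 5v) + 2v(12x + 5v); both groups contain (12x + 5v), giving -(7x - 2v)(12x + 5v).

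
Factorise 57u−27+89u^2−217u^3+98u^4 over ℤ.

(2u+1)(7u−3)(7u−9)(u−1)

Testing divisors of the constant over divisors of the leading coefficient, u = 1 is a root, so (u−1) divides it; the quotient is 98u^3−119u^2−30u+27.
Continuing, u = 9/7 is a root, so (7u−9) divides it; the quotient is 14u^2+u−3.
The remaining quadratic factors as (7u−3)(2u+1).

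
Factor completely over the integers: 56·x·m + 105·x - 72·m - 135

(7·x - 9)·(8·m + 15)

Group as (56·x·m + 105·x) + (-72·m - 135) = 7·x·(8·m + 15) - 9·(8·m + 15).
Both groups share the factor (8·m + 15).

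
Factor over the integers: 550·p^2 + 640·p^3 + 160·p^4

10·p^2·(4·p + 11)·(4·p + 5)

Pull out the common factor 10·p^2, then factor the remaining trinomial.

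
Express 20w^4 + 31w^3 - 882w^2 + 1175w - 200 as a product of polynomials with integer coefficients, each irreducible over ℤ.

By the rational root theorem, w = 5 is a root, so (w - 5) is a factor; dividing leaves 20w^3 + 131w^2 - 227w + 40.
Continuing, w = 1/5 is a root, so (5w - 1) is a factor; dividing leaves 4w^2 + 27w - 40.
The remaining quadratic factors as (w + 8)(4w - 5).

(4w - 5)(5w - 1)(w + 8)(w - 5)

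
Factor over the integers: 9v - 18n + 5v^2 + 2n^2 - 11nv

Group: n(2n - v) + (-5v - 9)(2n - v); both groups contain (2n - v).

(2n - v)(n - 5v - 9)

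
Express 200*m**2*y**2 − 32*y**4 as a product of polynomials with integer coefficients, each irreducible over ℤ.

8*y**2*(5*m + 2*y)*(5*m − 2*y)

Every term has a factor of 8*y**2. Then 25*m**2 − 4*y**2 = (5*m)² − (2*y)².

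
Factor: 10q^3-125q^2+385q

5q(2q-11)(q-7)

Pull out the common factor 5q, then factor the remaining trinomial.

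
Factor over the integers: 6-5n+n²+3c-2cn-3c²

-(3c-n+3)(c+n-2)

Group: -c(3c-n+3) + (-n+2)(3c-n+3); both groups contain (3c-n+3).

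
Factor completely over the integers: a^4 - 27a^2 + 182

(a^2 - 13)(a^2 - 14)

Substitute u = a^2 to get a quadratic in u, then factor.
a^2 - 14 is irreducible over ℤ (14 is not a perfect square).
a^2 - 13 is irreducible over ℤ (13 is not a perfect square).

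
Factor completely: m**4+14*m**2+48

Substitute u = m**2 to get a quadratic in u, then factor.
m**2+6 is irreducible over ℤ (always positive, so no real roots).
m**2+8 is irreducible over ℤ (always positive, so no real roots).

(m**2+6)*(m**2+8)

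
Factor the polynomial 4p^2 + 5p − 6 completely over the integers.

Need a pair with product 4·(−6) = −24 and sum 5: that's −3 and 8.
Split the middle term: 4p^2 − 3p + 8p − 6 = p(4p − 3) + 2(4p − 3).

(4p − 3)(p + 2)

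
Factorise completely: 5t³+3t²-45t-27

(5t+3)(t+3)(t-3)

By the rational root theorem, t = -3/5 is a root, so (5t+3) divides it; the quotient is t²-9.
The remaining quadratic factors as (t-3)(t+3).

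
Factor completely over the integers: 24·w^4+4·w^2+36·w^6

Factor out 4·w^2 first: what remains is 9·w^4+6·w^2+1.
Recognize a perfect-square trinomial with the parts 3·w^2 and 1.

4·w^2·(3·w^2+1)^2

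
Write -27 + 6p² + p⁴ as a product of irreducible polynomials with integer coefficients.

Substitute u = p² to get a quadratic in u, then factor.
p² + 9 is irreducible over ℤ (sum of squares).
p² - 3 is irreducible over ℤ (3 is not a perfect square).

(p² + 9)(p² - 3)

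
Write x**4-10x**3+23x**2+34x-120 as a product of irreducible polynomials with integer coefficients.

(x+2)(x-3)(x-4)(x-5)

Testing divisors of the constant over divisors of the leading coefficient, x = 5 is a root, so (x-5) divides it; the quotient is x**3-5x**2-2x+24.
Then x = -2 is a root, so (x+2) divides it; the quotient is x**2-7x+12.
The remaining quadratic factors as (x-3)(x-4).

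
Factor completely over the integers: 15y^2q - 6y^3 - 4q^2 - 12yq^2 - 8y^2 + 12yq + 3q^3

Group: 3y(-2y^2 + 3yq - q^2) + (-3q + 4)(-2y^2 + 3yq - q^2); both groups contain (-2y^2 + 3yq - q^2), so (3y - 3q + 4) is a factor with cofactor -2y^2 + 3yq - q^2.
The cofactor groups again: -2y^2 + 3yq - q^2 = -y(2y - q) + q(2y - q); both groups contain (2y - q), giving -(y - q)(2y - q).

-(3y - 3q + 4)(2y - q)(y - q)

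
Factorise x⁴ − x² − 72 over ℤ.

(x + 3)(x − 3)(x² + 8)

Substitute u = x² to get a quadratic in u, then factor.
x² − 9 is a difference of squares.
x² + 8 is irreducible over ℤ (always positive, so no real roots).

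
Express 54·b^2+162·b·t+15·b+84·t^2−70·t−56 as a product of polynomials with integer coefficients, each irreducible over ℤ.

(6·b+14·t+7)·(9·b+6·t−8)

Group: 9·b·(6·b+14·t+7) + (6·t−8)·(6·b+14·t+7); both groups contain (6·b+14·t+7).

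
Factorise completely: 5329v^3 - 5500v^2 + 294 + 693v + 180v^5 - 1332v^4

By the rational root theorem, v = 7/6 is a root, so (6v - 7) is a factor; dividing leaves 30v^4 - 187v^3 + 670v^2 - 135v - 42.
Next, v = 2/5 is a root, so (5v - 2) is a factor; dividing leaves 6v^3 - 35v^2 + 120v + 21.
Then v = -1/6 is a root, giving the factor (6v + 1) and quotient v^2 - 6v + 21.
The quadratic v^2 - 6v + 21 has discriminant -48 < 0 and is irreducible over ℤ.

(5v - 2)(6v + 1)(6v - 7)(v^2 - 6v + 21)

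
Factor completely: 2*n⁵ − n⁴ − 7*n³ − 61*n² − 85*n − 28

(2*n + 1)*(n + 1)*(n − 4)*(n² + 2*n + 7)

Trying the rational-root candidates, n = 4 is a root, so (n − 4) divides it; the quotient is 2*n⁴ + 7*n³ + 21*n² + 23*n + 7.
Then n = −1/2 is a root, so (2*n + 1) divides it; the quotient is n³ + 3*n² + 9*n + 7.
Next, n = −1 is a root, so (n + 1) is a factor; dividing leaves n² + 2*n + 7.
The quadratic n² + 2*n + 7 has discriminant −24 < 0 and is irreducible over ℤ.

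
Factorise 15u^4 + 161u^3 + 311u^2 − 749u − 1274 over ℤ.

(3u + 13)(5u + 7)(u + 7)(u − 2)

Among the possible rational roots, u = −7 is a root, giving the factor (u + 7) and quotient 15u^3 + 56u^2 − 81u − 182.
Continuing, u = −7/5 is a root, so (5u + 7) is a factor; dividing leaves 3u^2 + 7u − 26.
The remaining quadratic factors as (3u + 13)(u − 2).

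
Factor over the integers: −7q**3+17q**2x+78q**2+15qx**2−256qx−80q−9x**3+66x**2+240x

−(7q−3x−8)(q+x−10)(q−3x)

Group: 7q(−q**2+2qx+10q+3x**2−30x) + (−3x−8)(−q**2+2qx+10q+3x**2−30x); both groups contain (−q**2+2qx+10q+3x**2−30x), so (7q−3x−8) is a factor with cofactor −q**2+2qx+10q+3x**2−30x.
The cofactor groups again: −q**2+2qx+10q+3x**2−30x = −q(q−3x) + (−x+10)(q−3x); both groups contain (q−3x), giving −(q+x−10)(q−3x).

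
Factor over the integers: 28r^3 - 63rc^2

Pull out the common factor 7r; 4r^2 - 9c^2 is a difference of squares.

7r(2r - 3c)(2r + 3c)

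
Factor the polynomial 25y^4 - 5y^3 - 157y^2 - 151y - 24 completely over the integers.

(5y + 1)(5y + 8)(y + 1)(y - 3)

Testing divisors of the constant over divisors of the leading coefficient, y = -1 is a root, so (y + 1) is a factor; dividing leaves 25y^3 - 30y^2 - 127y - 24.
Next, y = -8/5 is a root, giving the factor (5y + 8) and quotient 5y^2 - 14y - 3.
The remaining quadratic factors as (y - 3)(5y + 1).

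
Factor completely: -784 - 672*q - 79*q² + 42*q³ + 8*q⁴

Trying the rational-root candidates, q = -7/2 is a root, giving the factor (2*q + 7) and quotient 4*q³ + 7*q² - 64*q - 112.
Then q = -4 is a root, so (q + 4) is a factor; dividing leaves 4*q² - 9*q - 28.
The remaining quadratic factors as (q - 4)(4*q + 7).

(2*q + 7)*(4*q + 7)*(q + 4)*(q - 4)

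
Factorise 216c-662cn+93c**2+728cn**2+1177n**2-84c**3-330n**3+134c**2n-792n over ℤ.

Group: 3c(-28c**2-58cn+31c+30n**2-107n+72) - 11n(-28c**2-58cn+31c+30n**2-107n+72); both groups contain (-28c**2-58cn+31c+30n**2-107n+72), so (3c-11n) is a factor with cofactor -28c**2-58cn+31c+30n**2-107n+72.
The cofactor groups again: -28c**2-58cn+31c+30n**2-107n+72 = -7c(4c+10n-9) + (3n-8)(4c+10n-9); both groups contain (4c+10n-9), giving -(7c-3n+8)(4c+10n-9).

-(3c-11n)(4c+10n-9)(7c-3n+8)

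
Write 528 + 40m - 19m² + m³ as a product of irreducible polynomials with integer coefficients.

Among the possible rational roots, m = 12 is a root, so (m - 12) is a factor; dividing leaves m² - 7m - 44.
The remaining quadratic factors as (m + 4)(m - 11).

(m + 4)(m - 11)(m - 12)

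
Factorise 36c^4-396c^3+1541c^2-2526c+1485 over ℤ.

By the rational root theorem, c = 9/2 is a root, giving the factor (2c-9) and quotient 18c^3-117c^2+244c-165.
Then c = 3 is a root, so (c-3) is a factor; dividing leaves 18c^2-63c+55.
The remaining quadratic factors as (6c-11)(3c-5).

(2c-9)(3c-5)(6c-11)(c-3)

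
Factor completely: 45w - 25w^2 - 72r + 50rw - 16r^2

Group: -2r(8r - 5w) + (5w - 9)(8r - 5w); both groups contain (8r - 5w).

-(2r - 5w + 9)(8r - 5w)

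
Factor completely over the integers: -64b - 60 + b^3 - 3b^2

Trying the rational-root candidates, b = 10 is a root, so (b - 10) divides it; the quotient is b^2 + 7b + 6.
The remaining quadratic factors as (b + 6)(b + 1).

(b + 1)(b + 6)(b - 10)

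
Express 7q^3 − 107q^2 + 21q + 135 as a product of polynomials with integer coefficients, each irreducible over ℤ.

Trying the rational-root candidates, q = −1 is a root, so (q + 1) divides it; the quotient is 7q^2 − 114q + 135.
The remaining quadratic factors as (q − 15)(7q − 9).

(7q − 9)(q + 1)(q − 15)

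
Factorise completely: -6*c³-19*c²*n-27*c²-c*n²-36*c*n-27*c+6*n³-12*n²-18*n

-(2*c-n+3)*(3*c+2*n)*(c+3*n+3)

Group: 3*c*(-2*c²-5*c*n-9*c+3*n²-6*n-9) + 2*n*(-2*c²-5*c*n-9*c+3*n²-6*n-9); both groups contain (-2*c²-5*c*n-9*c+3*n²-6*n-9), so (3*c+2*n) is a factor with cofactor -2*c²-5*c*n-9*c+3*n²-6*n-9.
The cofactor groups again: -2*c²-5*c*n-9*c+3*n²-6*n-9 = -2*c*(c+3*n+3) + (n-3)*(c+3*n+3); both groups contain (c+3*n+3), giving -(2*c-n+3)*(c+3*n+3).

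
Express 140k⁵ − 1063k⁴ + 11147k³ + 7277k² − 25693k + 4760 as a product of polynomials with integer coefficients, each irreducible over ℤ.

(4k + 7)(5k − 1)(7k − 8)(k² − 8k + 85)

Trying the rational-root candidates, k = 1/5 is a root, so (5k − 1) divides it; the quotient is 28k⁴ − 207k³ + 2188k² + 1893k − 4760.
Then k = 8/7 is a root, so (7k − 8) divides it; the quotient is 4k³ − 25k² + 284k + 595.
Next, k = −7/4 is a root, so (4k + 7) divides it; the quotient is k² − 8k + 85.
The quadratic k² − 8k + 85 has discriminant −276 < 0 and is irreducible over ℤ.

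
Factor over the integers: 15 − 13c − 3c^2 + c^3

By the rational root theorem, c = −3 is a root, so (c + 3) divides it; the quotient is c^2 − 6c + 5.
The remaining quadratic factors as (c − 5)(c − 1).

(c + 3)(c − 1)(c − 5)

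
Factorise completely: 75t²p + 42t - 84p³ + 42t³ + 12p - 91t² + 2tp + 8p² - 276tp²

Group: 3t(14t² + 53tp - 21t + 14p² - 6p) + (-6p - 2)(14t² + 53tp - 21t + 14p² - 6p); both groups contain (14t² + 53tp - 21t + 14p² - 6p), so (3t - 6p - 2) is a factor with cofactor 14t² + 53tp - 21t + 14p² - 6p.
The cofactor groups again: 14t² + 53tp - 21t + 14p² - 6p = 2t(7t + 2p) + (7p - 3)(7t + 2p); both groups contain (7t + 2p), giving (2t + 7p - 3)(7t + 2p).

(3t - 6p - 2)(7t + 2p)(2t + 7p - 3)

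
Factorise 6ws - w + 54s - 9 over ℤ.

Group as (6ws - w) + (54s - 9) = w(6s - 1) + 9(6s - 1).
Both groups share the factor (6s - 1).

(6s - 1)(w + 9)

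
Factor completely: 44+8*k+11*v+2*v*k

Group as (2*v*k+11*v) + (8*k+44) = v*(2*k+11) + 4*(2*k+11).
Both groups share the factor (2*k+11).

(2*k+11)*(v+4)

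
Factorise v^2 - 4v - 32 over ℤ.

Two integers with product -32 and sum -4 are -8 and 4.

(v + 4)(v - 8)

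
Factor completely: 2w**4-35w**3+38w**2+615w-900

By the rational root theorem, w = 15 is a root, so (w-15) divides it; the quotient is 2w**3-5w**2-37w+60.
Then w = 3/2 is a root, so (2w-3) divides it; the quotient is w**2-w-20.
The remaining quadratic factors as (w-5)(w+4).

(2w-3)(w+4)(w-15)(w-5)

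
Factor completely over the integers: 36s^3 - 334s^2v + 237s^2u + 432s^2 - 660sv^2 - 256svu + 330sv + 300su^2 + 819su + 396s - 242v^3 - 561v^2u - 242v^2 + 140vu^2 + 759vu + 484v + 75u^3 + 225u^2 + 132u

(4s + 2v + 5u + 4)(9s + 11v + 3u)(s - 11v + 5u + 11)

Group: s(36s^2 + 62sv + 57su + 36s + 22v^2 + 61vu + 44v + 15u^2 + 12u) + (-11v + 5u + 11)(36s^2 + 62sv + 57su + 36s + 22v^2 + 61vu + 44v + 15u^2 + 12u); both groups contain (36s^2 + 62sv + 57su + 36s + 22v^2 + 61vu + 44v + 15u^2 + 12u), so (s - 11v + 5u + 11) is a factor with cofactor 36s^2 + 62sv + 57su + 36s + 22v^2 + 61vu + 44v + 15u^2 + 12u.
The cofactor groups again: 36s^2 + 62sv + 57su + 36s + 22v^2 + 61vu + 44v + 15u^2 + 12u = 4s(9s + 11v + 3u) + (2v + 5u + 4)(9s + 11v + 3u); both groups contain (9s + 11v + 3u), giving (4s + 2v + 5u + 4)(9s + 11v + 3u).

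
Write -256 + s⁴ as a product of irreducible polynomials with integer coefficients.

(s + 4)*(s - 4)*(s² + 16)

Difference of squares twice: with A = s and B = 4, A⁴ − B⁴ = (A² − B²)(A² + B²), and A² − B² factors again.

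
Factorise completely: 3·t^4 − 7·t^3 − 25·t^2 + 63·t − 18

(3·t − 1)·(t + 3)·(t − 2)·(t − 3)

Testing divisors of the constant over divisors of the leading coefficient, t = 1/3 is a root, so (3·t − 1) is a factor; dividing leaves t^3 − 2·t^2 − 9·t + 18.
Next, t = −3 is a root, so (t + 3) is a factor; dividing leaves t^2 − 5·t + 6.
The remaining quadratic factors as (t − 2)(t − 3).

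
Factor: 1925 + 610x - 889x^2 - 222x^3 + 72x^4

Among the possible rational roots, x = 5 is a root, so (x - 5) is a factor; dividing leaves 72x^3 + 138x^2 - 199x - 385.
Then x = -11/6 is a root, so (6x + 11) is a factor; dividing leaves 12x^2 + x - 35.
The remaining quadratic factors as (3x - 5)(4x + 7).

(3x - 5)(4x + 7)(6x + 11)(x - 5)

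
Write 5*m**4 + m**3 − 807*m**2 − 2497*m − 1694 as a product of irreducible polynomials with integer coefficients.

Testing divisors of the constant over divisors of the leading coefficient, m = −1 is a root, so (m + 1) divides it; the quotient is 5*m**3 − 4*m**2 − 803*m − 1694.
Then m = 14 is a root, giving the factor (m − 14) and quotient 5*m**2 + 66*m + 121.
The remaining quadratic factors as (5*m + 11)(m + 11).

(5*m + 11)*(m + 1)*(m + 11)*(m − 14)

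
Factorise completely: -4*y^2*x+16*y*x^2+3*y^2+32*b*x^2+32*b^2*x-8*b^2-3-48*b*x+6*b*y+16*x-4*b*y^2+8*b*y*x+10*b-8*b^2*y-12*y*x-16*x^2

-(y-4*x+1)*(2*b+y-1)*(4*b+4*x-3)

Group: 4*b*(-2*b*y+8*b*x-2*b-y^2+4*y*x-4*x+1) + (4*x-3)*(-2*b*y+8*b*x-2*b-y^2+4*y*x-4*x+1); both groups contain (-2*b*y+8*b*x-2*b-y^2+4*y*x-4*x+1), so (4*b+4*x-3) is a factor with cofactor -2*b*y+8*b*x-2*b-y^2+4*y*x-4*x+1.
The cofactor groups again: -2*b*y+8*b*x-2*b-y^2+4*y*x-4*x+1 = -2*b*(y-4*x+1) + (-y+1)*(y-4*x+1); both groups contain (y-4*x+1), giving -(2*b+y-1)*(y-4*x+1).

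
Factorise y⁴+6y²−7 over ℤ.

(y+1)(y−1)(y²+7)

Substitute u = y² to get a quadratic in u, then factor.
y²−1 is a difference of squares.
y²+7 is irreducible over ℤ (always positive, so no real roots).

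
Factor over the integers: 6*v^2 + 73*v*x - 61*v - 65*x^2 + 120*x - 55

Group: v*(6*v - 5*x + 5) + (13*x - 11)*(6*v - 5*x + 5); both groups contain (6*v - 5*x + 5).

(6*v - 5*x + 5)*(v + 13*x - 11)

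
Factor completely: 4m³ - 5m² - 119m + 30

(4m - 1)(m + 5)(m - 6)

Testing divisors of the constant over divisors of the leading coefficient, m = 6 is a root, so (m - 6) divides it; the quotient is 4m² + 19m - 5.
The remaining quadratic factors as (4m - 1)(m + 5).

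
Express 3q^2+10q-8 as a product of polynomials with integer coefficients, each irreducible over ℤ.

(3q-2)(q+4)

Need a pair with product 3·(-8) = -24 and sum 10: that's -2 and 12.
Split the middle term: 3q^2-2q + 12q-8 = q(3q-2) + 4(3q-2).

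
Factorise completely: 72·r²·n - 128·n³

Every term has a factor of 8·n. Then 9·r² - 16·n² = (3·r)² − (4·n)².

8·n·(3·r - 4·n)·(3·r + 4·n)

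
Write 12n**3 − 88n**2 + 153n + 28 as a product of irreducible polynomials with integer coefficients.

Trying the rational-root candidates, n = 7/2 is a root, so (2n − 7) divides it; the quotient is 6n**2 − 23n − 4.
The remaining quadratic factors as (n − 4)(6n + 1).

(2n − 7)(6n + 1)(n − 4)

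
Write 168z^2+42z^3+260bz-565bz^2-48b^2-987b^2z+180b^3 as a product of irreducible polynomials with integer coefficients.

(12b+7z)(15b-z-4)(b-6z)

Group: 12b(15b^2-91bz-4b+6z^2+24z) + 7z(15b^2-91bz-4b+6z^2+24z); both groups contain (15b^2-91bz-4b+6z^2+24z), so (12b+7z) is a factor with cofactor 15b^2-91bz-4b+6z^2+24z.
The cofactor groups again: 15b^2-91bz-4b+6z^2+24z = b(15b-z-4) - 6z(15b-z-4); both groups contain (15b-z-4), giving (b-6z)(15b-z-4).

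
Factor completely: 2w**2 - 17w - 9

(2w + 1)(w - 9)

Need a pair with product 2·(-9) = -18 and sum -17: that's 1 and -18.
Split the middle term: 2w**2 + w - 18w - 9 = w(2w + 1) - 9(2w + 1).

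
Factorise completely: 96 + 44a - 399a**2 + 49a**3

Testing divisors of the constant over divisors of the leading coefficient, a = 8 is a root, so (a - 8) divides it; the quotient is 49a**2 - 7a - 12.
The remaining quadratic factors as (7a + 3)(7a - 4).

(7a + 3)(7a - 4)(a - 8)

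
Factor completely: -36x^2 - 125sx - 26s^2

-(13s + 4x)(2s + 9x)

Group: -13s(2s + 9x) - 4x(2s + 9x); both groups contain (2s + 9x).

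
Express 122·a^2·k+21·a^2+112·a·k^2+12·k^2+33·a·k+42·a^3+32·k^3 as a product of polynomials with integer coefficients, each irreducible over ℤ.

Group: 6·a·(7·a^2+11·a·k+4·k^2) + (8·k+3)·(7·a^2+11·a·k+4·k^2); both groups contain (7·a^2+11·a·k+4·k^2), so (6·a+8·k+3) is a factor with cofactor 7·a^2+11·a·k+4·k^2.
The cofactor groups again: 7·a^2+11·a·k+4·k^2 = a·(7·a+4·k) + k·(7·a+4·k); both groups contain (7·a+4·k), giving (a+k)·(7·a+4·k).

(6·a+8·k+3)·(7·a+4·k)·(a+k)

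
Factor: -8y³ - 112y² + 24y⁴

8y²(3y - 7)(y + 2)

Pull out the common factor 8y², then factor the remaining trinomial.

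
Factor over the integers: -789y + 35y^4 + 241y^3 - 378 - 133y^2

(5y + 3)(7y + 9)(y + 7)(y - 2)

Trying the rational-root candidates, y = 2 is a root, so (y - 2) is a factor; dividing leaves 35y^3 + 311y^2 + 489y + 189.
Then y = -9/7 is a root, giving the factor (7y + 9) and quotient 5y^2 + 38y + 21.
The remaining quadratic factors as (y + 7)(5y + 3).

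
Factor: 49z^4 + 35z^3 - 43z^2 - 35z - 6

Testing divisors of the constant over divisors of the leading coefficient, z = 1 is a root, so (z - 1) is a factor; dividing leaves 49z^3 + 84z^2 + 41z + 6.
Then z = -3/7 is a root, giving the factor (7z + 3) and quotient 7z^2 + 9z + 2.
The remaining quadratic factors as (7z + 2)(z + 1).

(7z + 2)(7z + 3)(z + 1)(z - 1)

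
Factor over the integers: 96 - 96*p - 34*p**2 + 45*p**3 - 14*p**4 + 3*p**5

Trying the rational-root candidates, p = -4/3 is a root, so (3*p + 4) divides it; the quotient is p**4 - 6*p**3 + 23*p**2 - 42*p + 24.
Continuing, p = 2 is a root, so (p - 2) is a factor; dividing leaves p**3 - 4*p**2 + 15*p - 12.
Then p = 1 is a root, so (p - 1) is a factor; dividing leaves p**2 - 3*p + 12.
The quadratic p**2 - 3*p + 12 has discriminant -39 < 0 and is irreducible over ℤ.

(3*p + 4)*(p - 1)*(p - 2)*(p**2 - 3*p + 12)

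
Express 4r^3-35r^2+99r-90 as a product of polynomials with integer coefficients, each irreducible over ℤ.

(4r-15)(r-2)(r-3)

Trying the rational-root candidates, r = 2 is a root, giving the factor (r-2) and quotient 4r^2-27r+45.
The remaining quadratic factors as (4r-15)(r-3).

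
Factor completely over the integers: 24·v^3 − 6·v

6·v·(2·v + 1)·(2·v − 1)

Factor out 6·v, leaving 4·v^2 − 1, which is a difference of two squares.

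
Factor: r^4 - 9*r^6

-r^4*(3*r + 1)*(3*r - 1)

Every term has a factor of r^4; factoring it out leaves -9*r^2 + 1.
Recognize a difference of squares with the parts 1 and 3*r.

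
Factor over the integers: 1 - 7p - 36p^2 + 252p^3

Testing divisors of the constant over divisors of the leading coefficient, p = -1/6 is a root, so (6p + 1) divides it; the quotient is 42p^2 - 13p + 1.
The remaining quadratic factors as (6p - 1)(7p - 1).

(6p + 1)(6p - 1)(7p - 1)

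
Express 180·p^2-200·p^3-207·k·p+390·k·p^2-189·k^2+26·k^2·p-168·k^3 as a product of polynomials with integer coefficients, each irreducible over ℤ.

Group: 8·k·(-21·k^2-23·k·p+20·p^2) + (-10·p+9)·(-21·k^2-23·k·p+20·p^2); both groups contain (-21·k^2-23·k·p+20·p^2), so (8·k-10·p+9) is a factor with cofactor -21·k^2-23·k·p+20·p^2.
The cofactor groups again: -21·k^2-23·k·p+20·p^2 = -3·k·(7·k-4·p) - 5·p·(7·k-4·p); both groups contain (7·k-4·p), giving -(3·k+5·p)·(7·k-4·p).

-(3·k+5·p)·(7·k-4·p)·(8·k-10·p+9)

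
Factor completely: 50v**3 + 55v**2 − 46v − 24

Among the possible rational roots, v = −2/5 is a root, giving the factor (5v + 2) and quotient 10v**2 + 7v − 12.
The remaining quadratic factors as (5v − 4)(2v + 3).

(2v + 3)(5v + 2)(5v − 4)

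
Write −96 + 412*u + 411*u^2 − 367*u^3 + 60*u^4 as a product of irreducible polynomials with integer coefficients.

(3*u − 8)*(4*u + 3)*(5*u − 1)*(u − 4)

Among the possible rational roots, u = 4 is a root, giving the factor (u − 4) and quotient 60*u^3 − 127*u^2 − 97*u + 24.
Next, u = 8/3 is a root, giving the factor (3*u − 8) and quotient 20*u^2 + 11*u − 3.
The remaining quadratic factors as (5*u − 1)(4*u + 3).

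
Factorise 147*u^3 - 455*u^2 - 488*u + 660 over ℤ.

(3*u - 11)*(7*u + 10)*(7*u - 6)

By the rational root theorem, u = 6/7 is a root, giving the factor (7*u - 6) and quotient 21*u^2 - 47*u - 110.
The remaining quadratic factors as (3*u - 11)(7*u + 10).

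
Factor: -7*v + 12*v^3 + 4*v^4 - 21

Group as (4*v^4 - 7*v) + (12*v^3 - 21) = v*(4*v^3 - 7) + 3*(4*v^3 - 7).
Both groups share the factor (4*v^3 - 7).

(v + 3)*(4*v^3 - 7)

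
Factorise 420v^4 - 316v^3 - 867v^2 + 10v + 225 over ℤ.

(2v - 1)(5v - 9)(6v + 5)(7v + 5)

Among the possible rational roots, v = -5/6 is a root, so (6v + 5) is a factor; dividing leaves 70v^3 - 111v^2 - 52v + 45.
Next, v = 9/5 is a root, so (5v - 9) divides it; the quotient is 14v^2 + 3v - 5.
The remaining quadratic factors as (2v - 1)(7v + 5).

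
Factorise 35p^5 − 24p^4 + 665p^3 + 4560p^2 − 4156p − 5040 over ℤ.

(5p − 7)(7p + 5)(p + 4)(p^2 − 4p + 36)

Trying the rational-root candidates, p = −5/7 is a root, giving the factor (7p + 5) and quotient 5p^4 − 7p^3 + 100p^2 + 580p − 1008.
Then p = 7/5 is a root, so (5p − 7) divides it; the quotient is p^3 + 20p + 144.
Then p = −4 is a root, giving the factor (p + 4) and quotient p^2 − 4p + 36.
The quadratic p^2 − 4p + 36 has discriminant −128 < 0 and is irreducible over ℤ.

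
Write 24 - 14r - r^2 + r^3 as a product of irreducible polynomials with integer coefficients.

(r + 4)(r - 2)(r - 3)

By the rational root theorem, r = 2 is a root, giving the factor (r - 2) and quotient r^2 + r - 12.
The remaining quadratic factors as (r + 4)(r - 3).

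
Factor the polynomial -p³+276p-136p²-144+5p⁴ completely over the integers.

Testing divisors of the constant over divisors of the leading coefficient, p = 6/5 is a root, giving the factor (5p-6) and quotient p³+p²-26p+24.
Continuing, p = 1 is a root, giving the factor (p-1) and quotient p²+2p-24.
The remaining quadratic factors as (p-4)(p+6).

(5p-6)(p+6)(p-1)(p-4)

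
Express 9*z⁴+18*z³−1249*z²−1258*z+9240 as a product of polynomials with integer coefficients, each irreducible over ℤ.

Among the possible rational roots, z = −10/3 is a root, so (3*z+10) divides it; the quotient is 3*z³−4*z²−403*z+924.
Continuing, z = −12 is a root, giving the factor (z+12) and quotient 3*z²−40*z+77.
The remaining quadratic factors as (z−11)(3*z−7).

(3*z+10)*(3*z−7)*(z+12)*(z−11)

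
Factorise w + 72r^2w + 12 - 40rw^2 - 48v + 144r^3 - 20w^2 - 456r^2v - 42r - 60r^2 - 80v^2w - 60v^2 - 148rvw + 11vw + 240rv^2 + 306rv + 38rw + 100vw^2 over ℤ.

Group: 12r(12r^2 - 38rv + 10rw - 2r + 20v^2 - 25vw + 16v + 5w - 4) + (-4w - 3)(12r^2 - 38rv + 10rw - 2r + 20v^2 - 25vw + 16v + 5w - 4); both groups contain (12r^2 - 38rv + 10rw - 2r + 20v^2 - 25vw + 16v + 5w - 4), so (12r - 4w - 3) is a factor with cofactor 12r^2 - 38rv + 10rw - 2r + 20v^2 - 25vw + 16v + 5w - 4.
The cofactor groups again: 12r^2 - 38rv + 10rw - 2r + 20v^2 - 25vw + 16v + 5w - 4 = 6r(2r - 5v + 1) + (-4v + 5w - 4)(2r - 5v + 1); both groups contain (2r - 5v + 1), giving (6r - 4v + 5w - 4)(2r - 5v + 1).

(12r - 4w - 3)(2r - 5v + 1)(6r - 4v + 5w - 4)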